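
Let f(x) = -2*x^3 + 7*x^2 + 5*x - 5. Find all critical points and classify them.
f'(x) = -6*x^2 + 14*x + 5

Solve f'(x) = 0:
  6*x^2 - 14*x - 5 = 0 has no rational roots; quadratic formula: x = (14 ± √316)/12.
  ⇒ x = 7/6 - sqrt(79)/6 ≈ -0.3147, 7/6 + sqrt(79)/6 ≈ 2.6480

f''(x) = 14 - 12*x
Second-derivative test at each critical point:
  f''(-0.3147) = 17.7764 > 0 → local minimum
  f''(2.6480) = -17.7764 < 0 → local maximum

Critical points: x = 7/6 - sqrt(79)/6 ≈ -0.3147 (local minimum); x = 7/6 + sqrt(79)/6 ≈ 2.6480 (local maximum)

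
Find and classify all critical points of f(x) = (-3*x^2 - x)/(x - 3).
f'(x) = 3*(-x^2 + 6*x + 1)/(x^2 - 6*x + 9)

Solve f'(x) = 0:
  f'(x) = -3*(x^2 - 6*x - 1)/(x - 3)^2; the denominator is positive wherever f is defined, so f'(x) = 0 ⇔ -3*x^2 + 18*x + 3 = 0.
  Factor: -3*x^2 + 18*x + 3 = -3*(x^2 - 6*x - 1); x^2 - 6*x - 1 = 0 has no rational roots; quadratic formula: x = (6 ± √40)/2.
  ⇒ x = 3 - sqrt(10) ≈ -0.1623, 3 + sqrt(10) ≈ 6.1623

f''(x) = -60/(x^3 - 9*x^2 + 27*x - 27)
Second-derivative test at each critical point:
  f''(-0.1623) = 1.8974 > 0 → local minimum
  f''(6.1623) = -1.8974 < 0 → local maximum

Critical points: x = 3 - sqrt(10) ≈ -0.1623 (local minimum); x = 3 + sqrt(10) ≈ 6.1623 (local maximum)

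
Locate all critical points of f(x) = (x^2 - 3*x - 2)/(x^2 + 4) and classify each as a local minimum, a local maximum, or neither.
f'(x) = 3*(x^2 + 4*x - 4)/(x^4 + 8*x^2 + 16)

Solve f'(x) = 0:
  f'(x) = 3*(x^2 + 4*x - 4)/(x^2 + 4)^2; the denominator is positive wherever f is defined, so f'(x) = 0 ⇔ 3*x^2 + 12*x - 12 = 0.
  Factor: 3*x^2 + 12*x - 12 = 3*(x^2 + 4*x - 4); x^2 + 4*x - 4 = 0 has no rational roots; quadratic formula: x = (-4 ± √32)/2.
  ⇒ x = -2*sqrt(2) - 2 ≈ -4.8284, -2 + 2*sqrt(2) ≈ 0.8284

f''(x) = 6*(-x^3 - 6*x^2 + 12*x + 8)/(x^6 + 12*x^4 + 48*x^2 + 64)
Second-derivative test at each critical point:
  f''(-4.8284) = -0.0227 < 0 → local maximum
  f''(0.8284) = 0.7727 > 0 → local minimum

Critical points: x = -2*sqrt(2) - 2 ≈ -4.8284 (local maximum); x = -2 + 2*sqrt(2) ≈ 0.8284 (local minimum)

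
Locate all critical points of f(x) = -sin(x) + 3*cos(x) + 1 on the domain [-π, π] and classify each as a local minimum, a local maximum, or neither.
f'(x) = -3*sin(x) - cos(x)

Solve f'(x) = 0 on [-π, π]:
  f'(x) = 0 ⇔ -cos(x) = 3*sin(x) ⇔ tan(x) = -1/3, i.e. x = arctan(-1/3) + nπ; keep the solutions lying in [-π, π].
  ⇒ x = -atan(1/3) ≈ -0.3218, pi - atan(1/3) ≈ 2.8198

f''(x) = sin(x) - 3*cos(x)
Second-derivative test at each critical point:
  f''(-0.3218) = -3.1623 < 0 → local maximum
  f''(2.8198) = 3.1623 > 0 → local minimum

Critical points: x = -atan(1/3) ≈ -0.3218 (local maximum); x = pi - atan(1/3) ≈ 2.8198 (local minimum)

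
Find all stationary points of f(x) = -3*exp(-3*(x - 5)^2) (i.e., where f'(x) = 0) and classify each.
f'(x) = 18*(x - 5)*exp(-3*(x - 5)^2)

Solve f'(x) = 0:
  f'(x) = (18*x - 90)·exp(-3*(x - 5)^2) and exp(-3*(x - 5)^2) > 0 for every x, so f'(x) = 0 ⇔ 18*x - 90 = 0.
  Factor: 18*x - 90 = 18*(x - 5) = 0.
  ⇒ x = 5

f''(x) = 18*(1 - 6*(x - 5)^2)*exp(-3*(x - 5)^2)
Second-derivative test at each critical point:
  f''(5) = 18 > 0 → local minimum

Critical points: x = 5 (local minimum)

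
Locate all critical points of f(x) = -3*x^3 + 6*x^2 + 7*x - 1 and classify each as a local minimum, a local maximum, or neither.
f'(x) = -9*x^2 + 12*x + 7

Solve f'(x) = 0:
  9*x^2 - 12*x - 7 = 0 has no rational roots; quadratic formula: x = (12 ± √396)/18.
  ⇒ x = 2/3 - sqrt(11)/3 ≈ -0.4389, 2/3 + sqrt(11)/3 ≈ 1.7722

f''(x) = 12 - 18*x
Second-derivative test at each critical point:
  f''(-0.4389) = 19.8997 > 0 → local minimum
  f''(1.7722) = -19.8997 < 0 → local maximum

Critical points: x = 2/3 - sqrt(11)/3 ≈ -0.4389 (local minimum); x = 2/3 + sqrt(11)/3 ≈ 1.7722 (local maximum)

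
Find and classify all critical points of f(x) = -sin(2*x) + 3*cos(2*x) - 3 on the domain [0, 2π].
f'(x) = -6*sin(2*x) - 2*cos(2*x)

Solve f'(x) = 0 on [0, 2π]:
  f'(x) = 0 ⇔ -cos(2*x) = 3*sin(2*x) ⇔ tan(2*x) = -1/3, i.e. 2*x = arctan(-1/3) + nπ; keep the solutions lying in [0, 2π].
  ⇒ x = -atan(1/3)/2 + pi/2 ≈ 1.4099, pi - atan(1/3)/2 ≈ 2.9807, -atan(1/3)/2 + 3*pi/2 ≈ 4.5515, -atan(1/3)/2 + 2*pi ≈ 6.1223

f''(x) = 4*sin(2*x) - 12*cos(2*x)
Second-derivative test at each critical point:
  f''(1.4099) = 12.6491 > 0 → local minimum
  f''(2.9807) = -12.6491 < 0 → local maximum
  f''(4.5515) = 12.6491 > 0 → local minimum
  f''(6.1223) = -12.6491 < 0 → local maximum

Critical points: x = -atan(1/3)/2 + pi/2 ≈ 1.4099 (local minimum); x = pi - atan(1/3)/2 ≈ 2.9807 (local maximum); x = -atan(1/3)/2 + 3*pi/2 ≈ 4.5515 (local minimum); x = -atan(1/3)/2 + 2*pi ≈ 6.1223 (local maximum)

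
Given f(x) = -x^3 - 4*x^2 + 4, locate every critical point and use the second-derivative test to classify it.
f'(x) = x*(-3*x - 8)

Solve f'(x) = 0:
  Factor: -3*x^2 - 8*x = -x*(3*x + 8) = 0.
  ⇒ x = -8/3, 0

f''(x) = -6*x - 8
Second-derivative test at each critical point:
  f''(-8/3) = 8 > 0 → local minimum
  f''(0) = -8 < 0 → local maximum

Critical points: x = -8/3 (local minimum); x = 0 (local maximum)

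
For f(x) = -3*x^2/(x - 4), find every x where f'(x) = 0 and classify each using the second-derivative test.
f'(x) = 3*x*(8 - x)/(x - 4)^2

Solve f'(x) = 0:
  f'(x) = -3*x*(x - 8)/(x - 4)^2; the denominator is positive wherever f is defined, so f'(x) = 0 ⇔ -3*x^2 + 24*x = 0.
  Factor: -3*x^2 + 24*x = -3*x*(x - 8) = 0.
  ⇒ x = 0, 8

f''(x) = -96/(x^3 - 12*x^2 + 48*x - 64)
Second-derivative test at each critical point:
  f''(0) = 3/2 > 0 → local minimum
  f''(8) = -3/2 < 0 → local maximum

Critical points: x = 0 (local minimum); x = 8 (local maximum)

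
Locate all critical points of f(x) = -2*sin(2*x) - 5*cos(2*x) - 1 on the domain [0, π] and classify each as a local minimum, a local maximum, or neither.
f'(x) = 10*sin(2*x) - 4*cos(2*x)

Solve f'(x) = 0 on [0, π]:
  f'(x) = 0 ⇔ -2*cos(2*x) = -5*sin(2*x) ⇔ tan(2*x) = 2/5, i.e. 2*x = arctan(2/5) + nπ; keep the solutions lying in [0, π].
  ⇒ x = atan(2/5)/2 ≈ 0.1903, atan(2/5)/2 + pi/2 ≈ 1.7610

f''(x) = 8*sin(2*x) + 20*cos(2*x)
Second-derivative test at each critical point:
  f''(0.1903) = 21.5407 > 0 → local minimum
  f''(1.7610) = -21.5407 < 0 → local maximum

Critical points: x = atan(2/5)/2 ≈ 0.1903 (local minimum); x = atan(2/5)/2 + pi/2 ≈ 1.7610 (local maximum)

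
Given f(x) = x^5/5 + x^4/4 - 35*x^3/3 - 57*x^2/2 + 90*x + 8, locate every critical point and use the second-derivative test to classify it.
f'(x) = x^4 + x^3 - 35*x^2 - 57*x + 90

Solve f'(x) = 0:
  Factor: x^4 + x^3 - 35*x^2 - 57*x + 90 = (x - 6)*(x - 1)*(x + 3)*(x + 5) = 0.
  ⇒ x = -5, -3, 1, 6

f''(x) = 4*x^3 + 3*x^2 - 70*x - 57
Second-derivative test at each critical point:
  f''(-5) = -132 < 0 → local maximum
  f''(-3) = 72 > 0 → local minimum
  f''(1) = -120 < 0 → local maximum
  f''(6) = 495 > 0 → local minimum

Critical points: x = -5 (local maximum); x = -3 (local minimum); x = 1 (local maximum); x = 6 (local minimum)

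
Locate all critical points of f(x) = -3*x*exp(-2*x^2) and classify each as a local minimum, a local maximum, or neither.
f'(x) = 3*(4*x^2 - 1)*exp(-2*x^2)

Solve f'(x) = 0:
  f'(x) = (12*x^2 - 3)·exp(-2*x^2) and exp(-2*x^2) > 0 for every x, so f'(x) = 0 ⇔ 12*x^2 - 3 = 0.
  Factor: 12*x^2 - 3 = 3*(2*x - 1)*(2*x + 1) = 0.
  ⇒ x = -1/2, 1/2

f''(x) = (-48*x^3 + 36*x)*exp(-2*x^2)
Second-derivative test at each critical point:
  f''(-1/2) = -7.2784 < 0 → local maximum
  f''(1/2) = 7.2784 > 0 → local minimum

Critical points: x = -1/2 (local maximum); x = 1/2 (local minimum)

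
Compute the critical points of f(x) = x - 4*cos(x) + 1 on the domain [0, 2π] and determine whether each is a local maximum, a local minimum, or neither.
f'(x) = 4*sin(x) + 1

Solve f'(x) = 0 on [0, 2π]:
  f'(x) = 0 ⇔ sin(x) = -1/4, i.e. x = arcsin(-1/4) + 2nπ or x = π − arcsin(-1/4) + 2nπ; keep the solutions lying in [0, 2π].
  ⇒ x = asin(1/4) + pi ≈ 3.3943, -asin(1/4) + 2*pi ≈ 6.0305

f''(x) = 4*cos(x)
Second-derivative test at each critical point:
  f''(3.3943) = -3.8730 < 0 → local maximum
  f''(6.0305) = 3.8730 > 0 → local minimum

Critical points: x = asin(1/4) + pi ≈ 3.3943 (local maximum); x = -asin(1/4) + 2*pi ≈ 6.0305 (local minimum)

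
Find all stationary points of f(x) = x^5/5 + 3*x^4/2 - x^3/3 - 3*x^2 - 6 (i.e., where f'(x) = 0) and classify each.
f'(x) = x*(x^3 + 6*x^2 - x - 6)

Solve f'(x) = 0:
  Factor: x^4 + 6*x^3 - x^2 - 6*x = x*(x - 1)*(x + 1)*(x + 6) = 0.
  ⇒ x = -6, -1, 0, 1

f''(x) = 4*x^3 + 18*x^2 - 2*x - 6
Second-derivative test at each critical point:
  f''(-6) = -210 < 0 → local maximum
  f''(-1) = 10 > 0 → local minimum
  f''(0) = -6 < 0 → local maximum
  f''(1) = 14 > 0 → local minimum

Critical points: x = -6 (local maximum); x = -1 (local minimum); x = 0 (local maximum); x = 1 (local minimum)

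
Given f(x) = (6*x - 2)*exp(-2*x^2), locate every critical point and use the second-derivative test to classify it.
f'(x) = 2*(-4*x*(3*x - 1) + 3)*exp(-2*x^2)

Solve f'(x) = 0:
  f'(x) = (-24*x^2 + 8*x + 6)·exp(-2*x^2) and exp(-2*x^2) > 0 for every x, so f'(x) = 0 ⇔ -24*x^2 + 8*x + 6 = 0.
  Factor: -24*x^2 + 8*x + 6 = -2*(12*x^2 - 4*x - 3); 12*x^2 - 4*x - 3 = 0 has no rational roots; quadratic formula: x = (4 ± √160)/24.
  ⇒ x = 1/6 - sqrt(10)/6 ≈ -0.3604, 1/6 + sqrt(10)/6 ≈ 0.6937

f''(x) = 8*(4*x^2*(3*x - 1) - 9*x + 1)*exp(-2*x^2)
Second-derivative test at each critical point:
  f''(-0.3604) = 19.5112 > 0 → local minimum
  f''(0.6937) = -9.6626 < 0 → local maximum

Critical points: x = 1/6 - sqrt(10)/6 ≈ -0.3604 (local minimum); x = 1/6 + sqrt(10)/6 ≈ 0.6937 (local maximum)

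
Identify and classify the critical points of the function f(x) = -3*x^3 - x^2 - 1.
f'(x) = x*(-9*x - 2)

Solve f'(x) = 0:
  Factor: -9*x^2 - 2*x = -x*(9*x + 2) = 0.
  ⇒ x = -2/9, 0

f''(x) = -18*x - 2
Second-derivative test at each critical point:
  f''(-2/9) = 2 > 0 → local minimum
  f''(0) = -2 < 0 → local maximum

Critical points: x = -2/9 (local minimum); x = 0 (local maximum)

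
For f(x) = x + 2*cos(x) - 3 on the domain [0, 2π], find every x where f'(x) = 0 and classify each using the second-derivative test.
f'(x) = 1 - 2*sin(x)

Solve f'(x) = 0 on [0, 2π]:
  f'(x) = 0 ⇔ sin(x) = 1/2, i.e. x = arcsin(1/2) + 2nπ or x = π − arcsin(1/2) + 2nπ; keep the solutions lying in [0, 2π].
  ⇒ x = pi/6 ≈ 0.5236, 5*pi/6 ≈ 2.6180

f''(x) = -2*cos(x)
Second-derivative test at each critical point:
  f''(0.5236) = -1.7321 < 0 → local maximum
  f''(2.6180) = 1.7321 > 0 → local minimum

Critical points: x = pi/6 ≈ 0.5236 (local maximum); x = 5*pi/6 ≈ 2.6180 (local minimum)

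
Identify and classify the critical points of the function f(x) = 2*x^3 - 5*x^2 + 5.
f'(x) = 2*x*(3*x - 5)

Solve f'(x) = 0:
  Factor: 6*x^2 - 10*x = 2*x*(3*x - 5) = 0.
  ⇒ x = 0, 5/3

f''(x) = 12*x - 10
Second-derivative test at each critical point:
  f''(0) = -10 < 0 → local maximum
  f''(5/3) = 10 > 0 → local minimum

Critical points: x = 0 (local maximum); x = 5/3 (local minimum)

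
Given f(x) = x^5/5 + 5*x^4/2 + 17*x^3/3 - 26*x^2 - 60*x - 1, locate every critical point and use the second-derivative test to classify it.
f'(x) = x^4 + 10*x^3 + 17*x^2 - 52*x - 60

Solve f'(x) = 0:
  Factor: x^4 + 10*x^3 + 17*x^2 - 52*x - 60 = (x - 2)*(x + 1)*(x + 5)*(x + 6) = 0.
  ⇒ x = -6, -5, -1, 2

f''(x) = 4*x^3 + 30*x^2 + 34*x - 52
Second-derivative test at each critical point:
  f''(-6) = -40 < 0 → local maximum
  f''(-5) = 28 > 0 → local minimum
  f''(-1) = -60 < 0 → local maximum
  f''(2) = 168 > 0 → local minimum

Critical points: x = -6 (local maximum); x = -5 (local minimum); x = -1 (local maximum); x = 2 (local minimum)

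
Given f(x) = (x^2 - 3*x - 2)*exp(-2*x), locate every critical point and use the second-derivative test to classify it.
f'(x) = (-2*x^2 + 8*x + 1)*exp(-2*x)

Solve f'(x) = 0:
  f'(x) = (-2*x^2 + 8*x + 1)·exp(-2*x) and exp(-2*x) > 0 for every x, so f'(x) = 0 ⇔ -2*x^2 + 8*x + 1 = 0.
  2*x^2 - 8*x - 1 = 0 has no rational roots; quadratic formula: x = (8 ± √72)/4.
  ⇒ x = 2 - 3*sqrt(2)/2 ≈ -0.1213, 2 + 3*sqrt(2)/2 ≈ 4.1213

f''(x) = 2*(2*x^2 - 10*x + 3)*exp(-2*x)
Second-derivative test at each critical point:
  f''(-0.1213) = 10.8154 > 0 → local minimum
  f''(4.1213) = -0.0022 < 0 → local maximum

Critical points: x = 2 - 3*sqrt(2)/2 ≈ -0.1213 (local minimum); x = 2 + 3*sqrt(2)/2 ≈ 4.1213 (local maximum)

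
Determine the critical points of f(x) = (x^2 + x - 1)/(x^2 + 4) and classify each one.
f'(x) = (-x^2 + 10*x + 4)/(x^4 + 8*x^2 + 16)

Solve f'(x) = 0:
  f'(x) = -(x^2 - 10*x - 4)/(x^2 + 4)^2; the denominator is positive wherever f is defined, so f'(x) = 0 ⇔ -x^2 + 10*x + 4 = 0.
  x^2 - 10*x - 4 = 0 has no rational roots; quadratic formula: x = (10 ± √116)/2.
  ⇒ x = 5 - sqrt(29) ≈ -0.3852, 5 + sqrt(29) ≈ 10.3852

f''(x) = 2*(x^3 - 15*x^2 - 12*x + 20)/(x^6 + 12*x^4 + 48*x^2 + 64)
Second-derivative test at each critical point:
  f''(-0.3852) = 0.6259 > 0 → local minimum
  f''(10.3852) = -0.0009 < 0 → local maximum

Critical points: x = 5 - sqrt(29) ≈ -0.3852 (local minimum); x = 5 + sqrt(29) ≈ 10.3852 (local maximum)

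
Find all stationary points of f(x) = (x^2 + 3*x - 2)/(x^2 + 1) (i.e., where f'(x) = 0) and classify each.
f'(x) = 3*(-x^2 + 2*x + 1)/(x^4 + 2*x^2 + 1)

Solve f'(x) = 0:
  f'(x) = -3*(x^2 - 2*x - 1)/(x^2 + 1)^2; the denominator is positive wherever f is defined, so f'(x) = 0 ⇔ -3*x^2 + 6*x + 3 = 0.
  Factor: -3*x^2 + 6*x + 3 = -3*(x^2 - 2*x - 1); x^2 - 2*x - 1 = 0 has no rational roots; quadratic formula: x = (2 ± √8)/2.
  ⇒ x = 1 - sqrt(2) ≈ -0.4142, 1 + sqrt(2) ≈ 2.4142

f''(x) = 6*(x^3 - 3*x^2 - 3*x + 1)/(x^6 + 3*x^4 + 3*x^2 + 1)
Second-derivative test at each critical point:
  f''(-0.4142) = 6.1820 > 0 → local minimum
  f''(2.4142) = -0.1820 < 0 → local maximum

Critical points: x = 1 - sqrt(2) ≈ -0.4142 (local minimum); x = 1 + sqrt(2) ≈ 2.4142 (local maximum)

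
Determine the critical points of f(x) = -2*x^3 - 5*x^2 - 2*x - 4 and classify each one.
f'(x) = -6*x^2 - 10*x - 2

Solve f'(x) = 0:
  Factor: -6*x^2 - 10*x - 2 = -2*(3*x^2 + 5*x + 1); 3*x^2 + 5*x + 1 = 0 has no rational roots; quadratic formula: x = (-5 ± √13)/6.
  ⇒ x = -5/6 - sqrt(13)/6 ≈ -1.4343, -5/6 + sqrt(13)/6 ≈ -0.2324

f''(x) = -12*x - 10
Second-derivative test at each critical point:
  f''(-1.4343) = 7.2111 > 0 → local minimum
  f''(-0.2324) = -7.2111 < 0 → local maximum

Critical points: x = -5/6 - sqrt(13)/6 ≈ -1.4343 (local minimum); x = -5/6 + sqrt(13)/6 ≈ -0.2324 (local maximum)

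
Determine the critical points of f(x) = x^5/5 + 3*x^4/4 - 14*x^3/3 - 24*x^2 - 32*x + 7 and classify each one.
f'(x) = x^4 + 3*x^3 - 14*x^2 - 48*x - 32

Solve f'(x) = 0:
  Factor: x^4 + 3*x^3 - 14*x^2 - 48*x - 32 = (x - 4)*(x + 1)*(x + 2)*(x + 4) = 0.
  ⇒ x = -4, -2, -1, 4

f''(x) = 4*x^3 + 9*x^2 - 28*x - 48
Second-derivative test at each critical point:
  f''(-4) = -48 < 0 → local maximum
  f''(-2) = 12 > 0 → local minimum
  f''(-1) = -15 < 0 → local maximum
  f''(4) = 240 > 0 → local minimum

Critical points: x = -4 (local maximum); x = -2 (local minimum); x = -1 (local maximum); x = 4 (local minimum)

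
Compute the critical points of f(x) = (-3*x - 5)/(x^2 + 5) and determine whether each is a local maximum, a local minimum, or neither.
f'(x) = (3*x^2 + 10*x - 15)/(x^4 + 10*x^2 + 25)

Solve f'(x) = 0:
  f'(x) = (3*x^2 + 10*x - 15)/(x^2 + 5)^2; the denominator is positive wherever f is defined, so f'(x) = 0 ⇔ 3*x^2 + 10*x - 15 = 0.
  3*x^2 + 10*x - 15 = 0 has no rational roots; quadratic formula: x = (-10 ± √280)/6.
  ⇒ x = -sqrt(70)/3 - 5/3 ≈ -4.4555, -5/3 + sqrt(70)/3 ≈ 1.1222

f''(x) = 2*(-4*x^2*(3*x + 5) + (9*x + 5)*(x^2 + 5))/(x^2 + 5)^3
Second-derivative test at each critical point:
  f''(-4.4555) = -0.0271 < 0 → local maximum
  f''(1.1222) = 0.4271 > 0 → local minimum

Critical points: x = -sqrt(70)/3 - 5/3 ≈ -4.4555 (local maximum); x = -5/3 + sqrt(70)/3 ≈ 1.1222 (local minimum)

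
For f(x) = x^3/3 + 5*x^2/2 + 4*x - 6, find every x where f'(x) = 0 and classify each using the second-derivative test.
f'(x) = x^2 + 5*x + 4

Solve f'(x) = 0:
  Factor: x^2 + 5*x + 4 = (x + 1)*(x + 4) = 0.
  ⇒ x = -4, -1

f''(x) = 2*x + 5
Second-derivative test at each critical point:
  f''(-4) = -3 < 0 → local maximum
  f''(-1) = 3 > 0 → local minimum

Critical points: x = -4 (local maximum); x = -1 (local minimum)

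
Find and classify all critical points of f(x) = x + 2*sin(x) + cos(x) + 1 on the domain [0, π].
f'(x) = -sin(x) + 2*cos(x) + 1

Solve f'(x) = 0 on [0, π]:
  f'(x) = 0 ⇔ -sin(x) + 2*cos(x) = -1. Write the left side as R·cos(x + φ) with R = √(2² + 1²) = sqrt(5), cos φ = 2*sqrt(5)/5, sin φ = sqrt(5)/5; then cos(x + φ) = -sqrt(5)/5. Solve for x and keep the solutions lying in [0, π].
  ⇒ x = pi/2 ≈ 1.5708

f''(x) = -2*sin(x) - cos(x)
Second-derivative test at each critical point:
  f''(1.5708) = -2 < 0 → local maximum

Critical points: x = pi/2 ≈ 1.5708 (local maximum)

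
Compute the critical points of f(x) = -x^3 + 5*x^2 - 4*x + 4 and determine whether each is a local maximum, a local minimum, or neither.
f'(x) = -3*x^2 + 10*x - 4

Solve f'(x) = 0:
  3*x^2 - 10*x + 4 = 0 has no rational roots; quadratic formula: x = (10 ± √52)/6.
  ⇒ x = 5/3 - sqrt(13)/3 ≈ 0.4648, sqrt(13)/3 + 5/3 ≈ 2.8685

f''(x) = 10 - 6*x
Second-derivative test at each critical point:
  f''(0.4648) = 7.2111 > 0 → local minimum
  f''(2.8685) = -7.2111 < 0 → local maximum

Critical points: x = 5/3 - sqrt(13)/3 ≈ 0.4648 (local minimum); x = sqrt(13)/3 + 5/3 ≈ 2.8685 (local maximum)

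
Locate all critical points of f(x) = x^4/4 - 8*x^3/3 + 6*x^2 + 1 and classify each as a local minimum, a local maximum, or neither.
f'(x) = x*(x^2 - 8*x + 12)

Solve f'(x) = 0:
  Factor: x^3 - 8*x^2 + 12*x = x*(x - 6)*(x - 2) = 0.
  ⇒ x = 0, 2, 6

f''(x) = 3*x^2 - 16*x + 12
Second-derivative test at each critical point:
  f''(0) = 12 > 0 → local minimum
  f''(2) = -8 < 0 → local maximum
  f''(6) = 24 > 0 → local minimum

Critical points: x = 0 (local minimum); x = 2 (local maximum); x = 6 (local minimum)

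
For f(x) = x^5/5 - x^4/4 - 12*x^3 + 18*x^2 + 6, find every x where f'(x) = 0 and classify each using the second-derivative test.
f'(x) = x*(x^3 - x^2 - 36*x + 36)

Solve f'(x) = 0:
  Factor: x^4 - x^3 - 36*x^2 + 36*x = x*(x - 6)*(x - 1)*(x + 6) = 0.
  ⇒ x = -6, 0, 1, 6

f''(x) = 4*x^3 - 3*x^2 - 72*x + 36
Second-derivative test at each critical point:
  f''(-6) = -504 < 0 → local maximum
  f''(0) = 36 > 0 → local minimum
  f''(1) = -35 < 0 → local maximum
  f''(6) = 360 > 0 → local minimum

Critical points: x = -6 (local maximum); x = 0 (local minimum); x = 1 (local maximum); x = 6 (local minimum)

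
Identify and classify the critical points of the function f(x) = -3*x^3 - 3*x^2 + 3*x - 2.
f'(x) = -9*x^2 - 6*x + 3

Solve f'(x) = 0:
  Factor: -9*x^2 - 6*x + 3 = -3*(x + 1)*(3*x - 1) = 0.
  ⇒ x = -1, 1/3

f''(x) = -18*x - 6
Second-derivative test at each critical point:
  f''(-1) = 12 > 0 → local minimum
  f''(1/3) = -12 < 0 → local maximum

Critical points: x = -1 (local minimum); x = 1/3 (local maximum)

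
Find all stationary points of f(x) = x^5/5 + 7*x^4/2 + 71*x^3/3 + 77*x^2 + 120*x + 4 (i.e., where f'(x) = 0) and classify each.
f'(x) = x^4 + 14*x^3 + 71*x^2 + 154*x + 120

Solve f'(x) = 0:
  Factor: x^4 + 14*x^3 + 71*x^2 + 154*x + 120 = (x + 2)*(x + 3)*(x + 4)*(x + 5) = 0.
  ⇒ x = -5, -4, -3, -2

f''(x) = 4*x^3 + 42*x^2 + 142*x + 154
Second-derivative test at each critical point:
  f''(-5) = -6 < 0 → local maximum
  f''(-4) = 2 > 0 → local minimum
  f''(-3) = -2 < 0 → local maximum
  f''(-2) = 6 > 0 → local minimum

Critical points: x = -5 (local maximum); x = -4 (local minimum); x = -3 (local maximum); x = -2 (local minimum)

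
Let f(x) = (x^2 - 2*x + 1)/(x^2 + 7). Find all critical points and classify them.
f'(x) = 2*(x^2 + 6*x - 7)/(x^4 + 14*x^2 + 49)

Solve f'(x) = 0:
  f'(x) = 2*(x - 1)*(x + 7)/(x^2 + 7)^2; the denominator is positive wherever f is defined, so f'(x) = 0 ⇔ 2*x^2 + 12*x - 14 = 0.
  Factor: 2*x^2 + 12*x - 14 = 2*(x - 1)*(x + 7) = 0.
  ⇒ x = -7, 1

f''(x) = 4*(-x^3 - 9*x^2 + 21*x + 21)/(x^6 + 21*x^4 + 147*x^2 + 343)
Second-derivative test at each critical point:
  f''(-7) = -1/196 < 0 → local maximum
  f''(1) = 1/4 > 0 → local minimum

Critical points: x = -7 (local maximum); x = 1 (local minimum)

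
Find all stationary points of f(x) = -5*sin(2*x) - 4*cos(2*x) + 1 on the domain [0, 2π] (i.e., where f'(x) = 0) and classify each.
f'(x) = 8*sin(2*x) - 10*cos(2*x)

Solve f'(x) = 0 on [0, 2π]:
  f'(x) = 0 ⇔ -5*cos(2*x) = -4*sin(2*x) ⇔ tan(2*x) = 5/4, i.e. 2*x = arctan(5/4) + nπ; keep the solutions lying in [0, 2π].
  ⇒ x = atan(5/4)/2 ≈ 0.4480, atan(5/4)/2 + pi/2 ≈ 2.0188, atan(5/4)/2 + pi ≈ 3.5896, atan(5/4)/2 + 3*pi/2 ≈ 5.1604

f''(x) = 20*sin(2*x) + 16*cos(2*x)
Second-derivative test at each critical point:
  f''(0.4480) = 25.6125 > 0 → local minimum
  f''(2.0188) = -25.6125 < 0 → local maximum
  f''(3.5896) = 25.6125 > 0 → local minimum
  f''(5.1604) = -25.6125 < 0 → local maximum

Critical points: x = atan(5/4)/2 ≈ 0.4480 (local minimum); x = atan(5/4)/2 + pi/2 ≈ 2.0188 (local maximum); x = atan(5/4)/2 + pi ≈ 3.5896 (local minimum); x = atan(5/4)/2 + 3*pi/2 ≈ 5.1604 (local maximum)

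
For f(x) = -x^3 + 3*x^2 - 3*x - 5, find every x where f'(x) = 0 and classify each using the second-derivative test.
f'(x) = -3*x^2 + 6*x - 3

Solve f'(x) = 0:
  Factor: -3*x^2 + 6*x - 3 = -3*(x - 1)^2 = 0.
  ⇒ x = 1

f''(x) = 6 - 6*x
Second-derivative test at each critical point:
  f''(1) = 0, so the second-derivative test is inconclusive; use the first-derivative test: f'(3/4) = -0.1875, f'(5/4) = -0.1875 — f' is negative on both sides (no sign change) → neither a local maximum nor a local minimum

Critical points: x = 1 (neither)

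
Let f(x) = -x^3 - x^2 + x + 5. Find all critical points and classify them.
f'(x) = -3*x^2 - 2*x + 1

Solve f'(x) = 0:
  Factor: -3*x^2 - 2*x + 1 = -(x + 1)*(3*x - 1) = 0.
  ⇒ x = -1, 1/3

f''(x) = -6*x - 2
Second-derivative test at each critical point:
  f''(-1) = 4 > 0 → local minimum
  f''(1/3) = -4 < 0 → local maximum

Critical points: x = -1 (local minimum); x = 1/3 (local maximum)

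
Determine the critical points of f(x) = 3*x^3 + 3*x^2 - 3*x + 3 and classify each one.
f'(x) = 9*x^2 + 6*x - 3

Solve f'(x) = 0:
  Factor: 9*x^2 + 6*x - 3 = 3*(x + 1)*(3*x - 1) = 0.
  ⇒ x = -1, 1/3

f''(x) = 18*x + 6
Second-derivative test at each critical point:
  f''(-1) = -12 < 0 → local maximum
  f''(1/3) = 12 > 0 → local minimum

Critical points: x = -1 (local maximum); x = 1/3 (local minimum)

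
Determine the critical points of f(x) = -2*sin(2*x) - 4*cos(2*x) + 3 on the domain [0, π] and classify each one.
f'(x) = 8*sin(2*x) - 4*cos(2*x)

Solve f'(x) = 0 on [0, π]:
  f'(x) = 0 ⇔ -2*cos(2*x) = -4*sin(2*x) ⇔ tan(2*x) = 1/2, i.e. 2*x = arctan(1/2) + nπ; keep the solutions lying in [0, π].
  ⇒ x = atan(1/2)/2 ≈ 0.2318, atan(1/2)/2 + pi/2 ≈ 1.8026

f''(x) = 8*sin(2*x) + 16*cos(2*x)
Second-derivative test at each critical point:
  f''(0.2318) = 17.8885 > 0 → local minimum
  f''(1.8026) = -17.8885 < 0 → local maximum

Critical points: x = atan(1/2)/2 ≈ 0.2318 (local minimum); x = atan(1/2)/2 + pi/2 ≈ 1.8026 (local maximum)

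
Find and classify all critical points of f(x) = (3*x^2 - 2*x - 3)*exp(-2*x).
f'(x) = 2*(-3*x^2 + 5*x + 2)*exp(-2*x)

Solve f'(x) = 0:
  f'(x) = (-6*x^2 + 10*x + 4)·exp(-2*x) and exp(-2*x) > 0 for every x, so f'(x) = 0 ⇔ -6*x^2 + 10*x + 4 = 0.
  Factor: -6*x^2 + 10*x + 4 = -2*(x - 2)*(3*x + 1) = 0.
  ⇒ x = -1/3, 2

f''(x) = 2*(6*x^2 - 16*x + 1)*exp(-2*x)
Second-derivative test at each critical point:
  f''(-1/3) = 27.2683 > 0 → local minimum
  f''(2) = -0.2564 < 0 → local maximum

Critical points: x = -1/3 (local minimum); x = 2 (local maximum)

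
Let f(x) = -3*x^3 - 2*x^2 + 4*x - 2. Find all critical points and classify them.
f'(x) = -9*x^2 - 4*x + 4

Solve f'(x) = 0:
  9*x^2 + 4*x - 4 = 0 has no rational roots; quadratic formula: x = (-4 ± √160)/18.
  ⇒ x = -2*sqrt(10)/9 - 2/9 ≈ -0.9250, -2/9 + 2*sqrt(10)/9 ≈ 0.4805

f''(x) = -18*x - 4
Second-derivative test at each critical point:
  f''(-0.9250) = 12.6491 > 0 → local minimum
  f''(0.4805) = -12.6491 < 0 → local maximum

Critical points: x = -2*sqrt(10)/9 - 2/9 ≈ -0.9250 (local minimum); x = -2/9 + 2*sqrt(10)/9 ≈ 0.4805 (local maximum)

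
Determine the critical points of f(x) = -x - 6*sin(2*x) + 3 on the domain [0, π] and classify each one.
f'(x) = 24*sin(x)^2 - 13

Solve f'(x) = 0 on [0, π]:
  f'(x) = 0 ⇔ cos(2*x) = -1/12, i.e. 2*x = ±arccos(-1/12) + 2nπ; keep the solutions lying in [0, π].
  ⇒ x = acos(-1/12)/2 ≈ 0.8271, pi - acos(-1/12)/2 ≈ 2.3145

f''(x) = 24*sin(2*x)
Second-derivative test at each critical point:
  f''(0.8271) = 23.9165 > 0 → local minimum
  f''(2.3145) = -23.9165 < 0 → local maximum

Critical points: x = acos(-1/12)/2 ≈ 0.8271 (local minimum); x = pi - acos(-1/12)/2 ≈ 2.3145 (local maximum)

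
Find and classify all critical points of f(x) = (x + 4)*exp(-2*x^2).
f'(x) = (-4*x*(x + 4) + 1)*exp(-2*x^2)

Solve f'(x) = 0:
  f'(x) = (-4*x^2 - 16*x + 1)·exp(-2*x^2) and exp(-2*x^2) > 0 for every x, so f'(x) = 0 ⇔ -4*x^2 - 16*x + 1 = 0.
  4*x^2 + 16*x - 1 = 0 has no rational roots; quadratic formula: x = (-16 ± √272)/8.
  ⇒ x = -sqrt(17)/2 - 2 ≈ -4.0616, -2 + sqrt(17)/2 ≈ 0.0616

f''(x) = 4*(4*x^2*(x + 4) - 3*x - 4)*exp(-2*x^2)
Second-derivative test at each critical point:
  f''(-4.0616) = 7.742e-14 > 0 → local minimum
  f''(0.0616) = -16.3679 < 0 → local maximum

Critical points: x = -sqrt(17)/2 - 2 ≈ -4.0616 (local minimum); x = -2 + sqrt(17)/2 ≈ 0.0616 (local maximum)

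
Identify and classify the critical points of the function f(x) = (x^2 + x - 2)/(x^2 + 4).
f'(x) = (-x^2 + 12*x + 4)/(x^4 + 8*x^2 + 16)

Solve f'(x) = 0:
  f'(x) = -(x^2 - 12*x - 4)/(x^2 + 4)^2; the denominator is positive wherever f is defined, so f'(x) = 0 ⇔ -x^2 + 12*x + 4 = 0.
  x^2 - 12*x - 4 = 0 has no rational roots; quadratic formula: x = (12 ± √160)/2.
  ⇒ x = 6 - 2*sqrt(10) ≈ -0.3246, 6 + 2*sqrt(10) ≈ 12.3246

f''(x) = 2*(x^3 - 18*x^2 - 12*x + 24)/(x^6 + 12*x^4 + 48*x^2 + 64)
Second-derivative test at each critical point:
  f''(-0.3246) = 0.7505 > 0 → local minimum
  f''(12.3246) = -0.0005 < 0 → local maximum

Critical points: x = 6 - 2*sqrt(10) ≈ -0.3246 (local minimum); x = 6 + 2*sqrt(10) ≈ 12.3246 (local maximum)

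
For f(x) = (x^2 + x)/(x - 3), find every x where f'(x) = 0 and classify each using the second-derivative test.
f'(x) = (x^2 - 6*x - 3)/(x^2 - 6*x + 9)

Solve f'(x) = 0:
  f'(x) = (x^2 - 6*x - 3)/(x - 3)^2; the denominator is positive wherever f is defined, so f'(x) = 0 ⇔ x^2 - 6*x - 3 = 0.
  x^2 - 6*x - 3 = 0 has no rational roots; quadratic formula: x = (6 ± √48)/2.
  ⇒ x = 3 - 2*sqrt(3) ≈ -0.4641, 3 + 2*sqrt(3) ≈ 6.4641

f''(x) = 24/(x^3 - 9*x^2 + 27*x - 27)
Second-derivative test at each critical point:
  f''(-0.4641) = -0.5774 < 0 → local maximum
  f''(6.4641) = 0.5774 > 0 → local minimum

Critical points: x = 3 - 2*sqrt(3) ≈ -0.4641 (local maximum); x = 3 + 2*sqrt(3) ≈ 6.4641 (local minimum)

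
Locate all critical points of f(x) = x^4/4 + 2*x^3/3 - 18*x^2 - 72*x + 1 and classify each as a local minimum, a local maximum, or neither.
f'(x) = x^3 + 2*x^2 - 36*x - 72

Solve f'(x) = 0:
  Factor: x^3 + 2*x^2 - 36*x - 72 = (x - 6)*(x + 2)*(x + 6) = 0.
  ⇒ x = -6, -2, 6

f''(x) = 3*x^2 + 4*x - 36
Second-derivative test at each critical point:
  f''(-6) = 48 > 0 → local minimum
  f''(-2) = -32 < 0 → local maximum
  f''(6) = 96 > 0 → local minimum

Critical points: x = -6 (local minimum); x = -2 (local maximum); x = 6 (local minimum)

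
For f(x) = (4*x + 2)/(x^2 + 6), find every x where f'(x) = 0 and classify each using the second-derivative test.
f'(x) = 4*(-x^2 - x + 6)/(x^4 + 12*x^2 + 36)

Solve f'(x) = 0:
  f'(x) = -4*(x - 2)*(x + 3)/(x^2 + 6)^2; the denominator is positive wherever f is defined, so f'(x) = 0 ⇔ -4*x^2 - 4*x + 24 = 0.
  Factor: -4*x^2 - 4*x + 24 = -4*(x - 2)*(x + 3) = 0.
  ⇒ x = -3, 2

f''(x) = 4*(4*x^2*(2*x + 1) - (6*x + 1)*(x^2 + 6))/(x^2 + 6)^3
Second-derivative test at each critical point:
  f''(-3) = 4/45 > 0 → local minimum
  f''(2) = -1/5 < 0 → local maximum

Critical points: x = -3 (local minimum); x = 2 (local maximum)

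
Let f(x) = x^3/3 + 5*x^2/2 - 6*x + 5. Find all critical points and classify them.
f'(x) = x^2 + 5*x - 6

Solve f'(x) = 0:
  Factor: x^2 + 5*x - 6 = (x - 1)*(x + 6) = 0.
  ⇒ x = -6, 1

f''(x) = 2*x + 5
Second-derivative test at each critical point:
  f''(-6) = -7 < 0 → local maximum
  f''(1) = 7 > 0 → local minimum

Critical points: x = -6 (local maximum); x = 1 (local minimum)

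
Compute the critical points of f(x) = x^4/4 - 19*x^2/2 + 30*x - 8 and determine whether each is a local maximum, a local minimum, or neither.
f'(x) = x^3 - 19*x + 30

Solve f'(x) = 0:
  Factor: x^3 - 19*x + 30 = (x - 3)*(x - 2)*(x + 5) = 0.
  ⇒ x = -5, 2, 3

f''(x) = 3*x^2 - 19
Second-derivative test at each critical point:
  f''(-5) = 56 > 0 → local minimum
  f''(2) = -7 < 0 → local maximum
  f''(3) = 8 > 0 → local minimum

Critical points: x = -5 (local minimum); x = 2 (local maximum); x = 3 (local minimum)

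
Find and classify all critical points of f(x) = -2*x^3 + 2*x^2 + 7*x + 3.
f'(x) = -6*x^2 + 4*x + 7

Solve f'(x) = 0:
  6*x^2 - 4*x - 7 = 0 has no rational roots; quadratic formula: x = (4 ± √184)/12.
  ⇒ x = 1/3 - sqrt(46)/6 ≈ -0.7971, 1/3 + sqrt(46)/6 ≈ 1.4637

f''(x) = 4 - 12*x
Second-derivative test at each critical point:
  f''(-0.7971) = 13.5647 > 0 → local minimum
  f''(1.4637) = -13.5647 < 0 → local maximum

Critical points: x = 1/3 - sqrt(46)/6 ≈ -0.7971 (local minimum); x = 1/3 + sqrt(46)/6 ≈ 1.4637 (local maximum)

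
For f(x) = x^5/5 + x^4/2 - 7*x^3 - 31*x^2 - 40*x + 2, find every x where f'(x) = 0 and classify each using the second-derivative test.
f'(x) = x^4 + 2*x^3 - 21*x^2 - 62*x - 40

Solve f'(x) = 0:
  Factor: x^4 + 2*x^3 - 21*x^2 - 62*x - 40 = (x - 5)*(x + 1)*(x + 2)*(x + 4) = 0.
  ⇒ x = -4, -2, -1, 5

f''(x) = 4*x^3 + 6*x^2 - 42*x - 62
Second-derivative test at each critical point:
  f''(-4) = -54 < 0 → local maximum
  f''(-2) = 14 > 0 → local minimum
  f''(-1) = -18 < 0 → local maximum
  f''(5) = 378 > 0 → local minimum

Critical points: x = -4 (local maximum); x = -2 (local minimum); x = -1 (local maximum); x = 5 (local minimum)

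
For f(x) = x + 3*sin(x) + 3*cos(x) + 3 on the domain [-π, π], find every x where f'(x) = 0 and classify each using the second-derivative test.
f'(x) = 3*sqrt(2)*cos(x + pi/4) + 1

Solve f'(x) = 0 on [-π, π]:
  f'(x) = 0 ⇔ -3*sin(x) + 3*cos(x) = -1. Write the left side as R·cos(x + φ) with R = √(3² + 3²) = 3*sqrt(2), cos φ = sqrt(2)/2, sin φ = sqrt(2)/2; then cos(x + φ) = -sqrt(2)/6. Solve for x and keep the solutions lying in [-π, π].
  ⇒ x = -pi + atan((1 - sqrt(17))/(-sqrt(17) - 1)) ≈ -2.5941, atan((1 + sqrt(17))/(-1 + sqrt(17))) ≈ 1.0233

f''(x) = -3*sqrt(2)*sin(x + pi/4)
Second-derivative test at each critical point:
  f''(-2.5941) = 4.1231 > 0 → local minimum
  f''(1.0233) = -4.1231 < 0 → local maximum

Critical points: x = -pi + atan((1 - sqrt(17))/(-sqrt(17) - 1)) ≈ -2.5941 (local minimum); x = atan((1 + sqrt(17))/(-1 + sqrt(17))) ≈ 1.0233 (local maximum)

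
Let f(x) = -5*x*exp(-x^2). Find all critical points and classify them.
f'(x) = 5*(2*x^2 - 1)*exp(-x^2)

Solve f'(x) = 0:
  f'(x) = (10*x^2 - 5)·exp(-x^2) and exp(-x^2) > 0 for every x, so f'(x) = 0 ⇔ 10*x^2 - 5 = 0.
  Factor: 10*x^2 - 5 = 5*(2*x^2 - 1); 2*x^2 - 1 = 0 has no rational roots; quadratic formula: x = (0 ± √8)/4.
  ⇒ x = -sqrt(2)/2 ≈ -0.7071, sqrt(2)/2 ≈ 0.7071

f''(x) = (-20*x^3 + 30*x)*exp(-x^2)
Second-derivative test at each critical point:
  f''(-0.7071) = -8.5776 < 0 → local maximum
  f''(0.7071) = 8.5776 > 0 → local minimum

Critical points: x = -sqrt(2)/2 ≈ -0.7071 (local maximum); x = sqrt(2)/2 ≈ 0.7071 (local minimum)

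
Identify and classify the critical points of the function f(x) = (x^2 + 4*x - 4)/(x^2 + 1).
f'(x) = 2*(-2*x^2 + 5*x + 2)/(x^4 + 2*x^2 + 1)

Solve f'(x) = 0:
  f'(x) = -2*(2*x^2 - 5*x - 2)/(x^2 + 1)^2; the denominator is positive wherever f is defined, so f'(x) = 0 ⇔ -4*x^2 + 10*x + 4 = 0.
  Factor: -4*x^2 + 10*x + 4 = -2*(2*x^2 - 5*x - 2); 2*x^2 - 5*x - 2 = 0 has no rational roots; quadratic formula: x = (5 ± √41)/4.
  ⇒ x = 5/4 - sqrt(41)/4 ≈ -0.3508, 5/4 + sqrt(41)/4 ≈ 2.8508

f''(x) = 2*(4*x^3 - 15*x^2 - 12*x + 5)/(x^6 + 3*x^4 + 3*x^2 + 1)
Second-derivative test at each critical point:
  f''(-0.3508) = 10.1537 > 0 → local minimum
  f''(2.8508) = -0.1537 < 0 → local maximum

Critical points: x = 5/4 - sqrt(41)/4 ≈ -0.3508 (local minimum); x = 5/4 + sqrt(41)/4 ≈ 2.8508 (local maximum)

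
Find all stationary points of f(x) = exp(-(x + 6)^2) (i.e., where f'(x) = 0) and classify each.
f'(x) = 2*(-x - 6)*exp(-(x + 6)^2)

Solve f'(x) = 0:
  f'(x) = (-2*x - 12)·exp(-(x + 6)^2) and exp(-(x + 6)^2) > 0 for every x, so f'(x) = 0 ⇔ -2*x - 12 = 0.
  Factor: -2*x - 12 = -2*(x + 6) = 0.
  ⇒ x = -6

f''(x) = 2*(2*(x + 6)^2 - 1)*exp(-(x + 6)^2)
Second-derivative test at each critical point:
  f''(-6) = -2 < 0 → local maximum

Critical points: x = -6 (local maximum)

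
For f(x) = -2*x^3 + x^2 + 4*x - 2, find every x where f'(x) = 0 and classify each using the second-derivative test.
f'(x) = -6*x^2 + 2*x + 4

Solve f'(x) = 0:
  Factor: -6*x^2 + 2*x + 4 = -2*(x - 1)*(3*x + 2) = 0.
  ⇒ x = -2/3, 1

f''(x) = 2 - 12*x
Second-derivative test at each critical point:
  f''(-2/3) = 10 > 0 → local minimum
  f''(1) = -10 < 0 → local maximum

Critical points: x = -2/3 (local minimum); x = 1 (local maximum)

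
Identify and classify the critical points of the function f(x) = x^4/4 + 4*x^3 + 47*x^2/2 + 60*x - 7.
f'(x) = x^3 + 12*x^2 + 47*x + 60

Solve f'(x) = 0:
  Factor: x^3 + 12*x^2 + 47*x + 60 = (x + 3)*(x + 4)*(x + 5) = 0.
  ⇒ x = -5, -4, -3

f''(x) = 3*x^2 + 24*x + 47
Second-derivative test at each critical point:
  f''(-5) = 2 > 0 → local minimum
  f''(-4) = -1 < 0 → local maximum
  f''(-3) = 2 > 0 → local minimum

Critical points: x = -5 (local minimum); x = -4 (local maximum); x = -3 (local minimum)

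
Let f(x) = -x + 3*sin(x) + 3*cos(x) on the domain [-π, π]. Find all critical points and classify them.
f'(x) = 3*sqrt(2)*cos(x + pi/4) - 1

Solve f'(x) = 0 on [-π, π]:
  f'(x) = 0 ⇔ -3*sin(x) + 3*cos(x) = 1. Write the left side as R·cos(x + φ) with R = √(3² + 3²) = 3*sqrt(2), cos φ = sqrt(2)/2, sin φ = sqrt(2)/2; then cos(x + φ) = sqrt(2)/6. Solve for x and keep the solutions lying in [-π, π].
  ⇒ x = -pi + atan((-sqrt(17) - 1)/(1 - sqrt(17))) ≈ -2.1183, atan((-1 + sqrt(17))/(1 + sqrt(17))) ≈ 0.5475

f''(x) = -3*sqrt(2)*sin(x + pi/4)
Second-derivative test at each critical point:
  f''(-2.1183) = 4.1231 > 0 → local minimum
  f''(0.5475) = -4.1231 < 0 → local maximum

Critical points: x = -pi + atan((-sqrt(17) - 1)/(1 - sqrt(17))) ≈ -2.1183 (local minimum); x = atan((-1 + sqrt(17))/(1 + sqrt(17))) ≈ 0.5475 (local maximum)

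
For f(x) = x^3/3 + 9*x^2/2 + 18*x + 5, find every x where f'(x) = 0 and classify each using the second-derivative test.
f'(x) = x^2 + 9*x + 18

Solve f'(x) = 0:
  Factor: x^2 + 9*x + 18 = (x + 3)*(x + 6) = 0.
  ⇒ x = -6, -3

f''(x) = 2*x + 9
Second-derivative test at each critical point:
  f''(-6) = -3 < 0 → local maximum
  f''(-3) = 3 > 0 → local minimum

Critical points: x = -6 (local maximum); x = -3 (local minimum)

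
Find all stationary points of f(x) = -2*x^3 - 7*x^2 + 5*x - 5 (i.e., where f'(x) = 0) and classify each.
f'(x) = -6*x^2 - 14*x + 5

Solve f'(x) = 0:
  6*x^2 + 14*x - 5 = 0 has no rational roots; quadratic formula: x = (-14 ± √316)/12.
  ⇒ x = -sqrt(79)/6 - 7/6 ≈ -2.6480, -7/6 + sqrt(79)/6 ≈ 0.3147

f''(x) = -12*x - 14
Second-derivative test at each critical point:
  f''(-2.6480) = 17.7764 > 0 → local minimum
  f''(0.3147) = -17.7764 < 0 → local maximum

Critical points: x = -sqrt(79)/6 - 7/6 ≈ -2.6480 (local minimum); x = -7/6 + sqrt(79)/6 ≈ 0.3147 (local maximum)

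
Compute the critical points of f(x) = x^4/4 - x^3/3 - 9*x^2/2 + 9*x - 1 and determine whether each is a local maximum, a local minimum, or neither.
f'(x) = x^3 - x^2 - 9*x + 9

Solve f'(x) = 0:
  Factor: x^3 - x^2 - 9*x + 9 = (x - 3)*(x - 1)*(x + 3) = 0.
  ⇒ x = -3, 1, 3

f''(x) = 3*x^2 - 2*x - 9
Second-derivative test at each critical point:
  f''(-3) = 24 > 0 → local minimum
  f''(1) = -8 < 0 → local maximum
  f''(3) = 12 > 0 → local minimum

Critical points: x = -3 (local minimum); x = 1 (local maximum); x = 3 (local minimum)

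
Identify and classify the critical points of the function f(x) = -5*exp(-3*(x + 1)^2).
f'(x) = 30*(x + 1)*exp(-3*(x + 1)^2)

Solve f'(x) = 0:
  f'(x) = (30*x + 30)·exp(-3*(x + 1)^2) and exp(-3*(x + 1)^2) > 0 for every x, so f'(x) = 0 ⇔ 30*x + 30 = 0.
  Factor: 30*x + 30 = 30*(x + 1) = 0.
  ⇒ x = -1

f''(x) = 30*(1 - 6*(x + 1)^2)*exp(-3*(x + 1)^2)
Second-derivative test at each critical point:
  f''(-1) = 30 > 0 → local minimum

Critical points: x = -1 (local minimum)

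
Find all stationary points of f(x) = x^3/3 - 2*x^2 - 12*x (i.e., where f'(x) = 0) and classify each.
f'(x) = x^2 - 4*x - 12

Solve f'(x) = 0:
  Factor: x^2 - 4*x - 12 = (x - 6)*(x + 2) = 0.
  ⇒ x = -2, 6

f''(x) = 2*x - 4
Second-derivative test at each critical point:
  f''(-2) = -8 < 0 → local maximum
  f''(6) = 8 > 0 → local minimum

Critical points: x = -2 (local maximum); x = 6 (local minimum)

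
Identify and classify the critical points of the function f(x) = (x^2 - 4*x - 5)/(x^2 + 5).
f'(x) = 4*(x^2 + 5*x - 5)/(x^4 + 10*x^2 + 25)

Solve f'(x) = 0:
  f'(x) = 4*(x^2 + 5*x - 5)/(x^2 + 5)^2; the denominator is positive wherever f is defined, so f'(x) = 0 ⇔ 4*x^2 + 20*x - 20 = 0.
  Factor: 4*x^2 + 20*x - 20 = 4*(x^2 + 5*x - 5); x^2 + 5*x - 5 = 0 has no rational roots; quadratic formula: x = (-5 ± √45)/2.
  ⇒ x = -3*sqrt(5)/2 - 5/2 ≈ -5.8541, -5/2 + 3*sqrt(5)/2 ≈ 0.8541

f''(x) = 4*(-2*x^3 - 15*x^2 + 30*x + 25)/(x^6 + 15*x^4 + 75*x^2 + 125)
Second-derivative test at each critical point:
  f''(-5.8541) = -0.0174 < 0 → local maximum
  f''(0.8541) = 0.8174 > 0 → local minimum

Critical points: x = -3*sqrt(5)/2 - 5/2 ≈ -5.8541 (local maximum); x = -5/2 + 3*sqrt(5)/2 ≈ 0.8541 (local minimum)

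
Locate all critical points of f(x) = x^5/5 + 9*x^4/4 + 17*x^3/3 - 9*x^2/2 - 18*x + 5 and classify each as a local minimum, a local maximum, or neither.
f'(x) = x^4 + 9*x^3 + 17*x^2 - 9*x - 18

Solve f'(x) = 0:
  Factor: x^4 + 9*x^3 + 17*x^2 - 9*x - 18 = (x - 1)*(x + 1)*(x + 3)*(x + 6) = 0.
  ⇒ x = -6, -3, -1, 1

f''(x) = 4*x^3 + 27*x^2 + 34*x - 9
Second-derivative test at each critical point:
  f''(-6) = -105 < 0 → local maximum
  f''(-3) = 24 > 0 → local minimum
  f''(-1) = -20 < 0 → local maximum
  f''(1) = 56 > 0 → local minimum

Critical points: x = -6 (local maximum); x = -3 (local minimum); x = -1 (local maximum); x = 1 (local minimum)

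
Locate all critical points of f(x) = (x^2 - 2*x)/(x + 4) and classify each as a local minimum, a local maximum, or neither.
f'(x) = (x^2 + 8*x - 8)/(x^2 + 8*x + 16)

Solve f'(x) = 0:
  f'(x) = (x^2 + 8*x - 8)/(x + 4)^2; the denominator is positive wherever f is defined, so f'(x) = 0 ⇔ x^2 + 8*x - 8 = 0.
  x^2 + 8*x - 8 = 0 has no rational roots; quadratic formula: x = (-8 ± √96)/2.
  ⇒ x = -2*sqrt(6) - 4 ≈ -8.8990, -4 + 2*sqrt(6) ≈ 0.8990

f''(x) = 48/(x^3 + 12*x^2 + 48*x + 64)
Second-derivative test at each critical point:
  f''(-8.8990) = -0.4082 < 0 → local maximum
  f''(0.8990) = 0.4082 > 0 → local minimum

Critical points: x = -2*sqrt(6) - 4 ≈ -8.8990 (local maximum); x = -4 + 2*sqrt(6) ≈ 0.8990 (local minimum)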